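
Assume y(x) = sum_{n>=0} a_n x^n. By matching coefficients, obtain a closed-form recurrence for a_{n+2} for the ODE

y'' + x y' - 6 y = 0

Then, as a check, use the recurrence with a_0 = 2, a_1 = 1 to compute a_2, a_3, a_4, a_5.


Substitute y = sum_n a_n x^n.
y''(x) has coefficient (n+2)(n+1) a_{n+2} at x^n;
x y'(x) has coefficient n a_n at x^n (shift);
-6 y(x) has coefficient -6 a_n at x^n.
Matching x^n: (n+2)(n+1) a_{n+2} + (n - 6) a_n = 0.
Thus a_{n+2} = (-n + 6) / ((n+1)(n+2)) * a_n.

Check with a_0 = 2, a_1 = 1 (apply the recurrence for n = 0, 1, 2, 3): a_0 = 2, a_1 = 1, a_2 = 6, a_3 = 5/6, a_4 = 2, a_5 = 1/8.

a_(n+2) = (-n + 6) / ((n+1)(n+2)) * a_n; check: a_0 = 2, a_1 = 1, a_2 = 6, a_3 = 5/6, a_4 = 2, a_5 = 1/8


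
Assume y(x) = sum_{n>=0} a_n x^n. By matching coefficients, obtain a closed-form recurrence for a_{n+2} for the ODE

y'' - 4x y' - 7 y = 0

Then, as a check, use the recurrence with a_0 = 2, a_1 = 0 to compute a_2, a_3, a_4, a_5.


Substitute y = sum_n a_n x^n.
y''(x) has coefficient (n+2)(n+1) a_{n+2} at x^n;
-4 x y'(x) has coefficient -4 n a_n at x^n (shift);
-7 y(x) has coefficient -7 a_n at x^n.
Matching x^n: (n+2)(n+1) a_{n+2} + (-4n - 7) a_n = 0.
Thus a_{n+2} = (4n + 7) / ((n+1)(n+2)) * a_n.

Check with a_0 = 2, a_1 = 0 (apply the recurrence for n = 0, 1, 2, 3): a_0 = 2, a_1 = 0, a_2 = 7, a_3 = 0, a_4 = 35/4, a_5 = 0.

a_(n+2) = (4n + 7) / ((n+1)(n+2)) * a_n; check: a_0 = 2, a_1 = 0, a_2 = 7, a_3 = 0, a_4 = 35/4, a_5 = 0


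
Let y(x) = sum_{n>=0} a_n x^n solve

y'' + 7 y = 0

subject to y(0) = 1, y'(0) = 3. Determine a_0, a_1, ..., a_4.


Ansatz: y(x) = sum_{n>=0} a_n x^n, so y'(x) = sum_{n>=1} n a_n x^(n-1) and y''(x) = sum_{n>=2} n(n-1) a_n x^(n-2).
Substitute into P(x) y'' + Q(x) y' + R(x) y = 0 with P(x) = 1, Q(x) = 0, R(x) = 7, and match powers of x.
Initial conditions: a_0 = 1, a_1 = 3.
Setting the coefficient of each power of x to zero and solving order by order (substituting the coefficients already found):
  x^0: 2 a_2 + 7 a_0 = 0  ->  2 a_2 = -7 a_0 = -7  ->  a_2 = -7/2
  x^1: 6 a_3 + 7 a_1 = 0  ->  6 a_3 = -7 a_1 = -21  ->  a_3 = -7/2
  x^2: 12 a_4 + 7 a_2 = 0  ->  12 a_4 = -7 a_2 = 49/2  ->  a_4 = 49/24
Truncated series: y(x) = 1 + 3 x - (7/2) x^2 - (7/2) x^3 + (49/24) x^4 + O(x^5).

a_0 = 1; a_1 = 3; a_2 = -7/2; a_3 = -7/2; a_4 = 49/24


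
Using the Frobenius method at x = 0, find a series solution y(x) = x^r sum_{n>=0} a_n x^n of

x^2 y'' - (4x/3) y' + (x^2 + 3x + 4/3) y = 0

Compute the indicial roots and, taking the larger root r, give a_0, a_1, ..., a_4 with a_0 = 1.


Write in Frobenius form y'' + (p(x)/x) y' + (q(x)/x^2) y = 0:
  p(x) = -4/3,  q(x) = x^2 + 3x + 4/3.
Indicial equation: r(r-1) + (-4/3) r + (4/3) = 0 -> roots r_1 = 4/3, r_2 = 1.
Take r = r_1 = 4/3. Let y(x) = x^r sum_{n>=0} a_n x^n with a_0 = 1.
Substitute y = x^r sum a_n x^n and match x^{r+n}. The recurrence is
  D(n) a_n + 3 a_{n-1} + 1 a_{n-2} = 0,  where D(n) = (r+n)(r+n-1) + (-4/3)(r+n) + (4/3).
  a_n = [-3 a_{n-1} - 1 a_{n-2}] / D(n).
Since the indicial polynomial factors as (r - r_1)(r - r_2), D(n) = (r_1 + n - r_1)(r_1 + n - r_2) = n(n + 1/3).
Evaluating step by step (a_0 = 1):
  n = 1: D(1) = 1(1 + 1/3) = 4/3; numerator = -3(1) = -3; a_1 = (-3)/(4/3) = -9/4
  n = 2: D(2) = 2(2 + 1/3) = 14/3; numerator = -3(-9/4) - 1(1) = 23/4; a_2 = (23/4)/(14/3) = 69/56
  n = 3: D(3) = 3(3 + 1/3) = 10; numerator = -3(69/56) - 1(-9/4) = -81/56; a_3 = (-81/56)/(10) = -81/560
  n = 4: D(4) = 4(4 + 1/3) = 52/3; numerator = -3(-81/560) - 1(69/56) = -447/560; a_4 = (-447/560)/(52/3) = -1341/29120

r = 4/3; a_0 = 1; a_1 = -9/4; a_2 = 69/56; a_3 = -81/560; a_4 = -1341/29120


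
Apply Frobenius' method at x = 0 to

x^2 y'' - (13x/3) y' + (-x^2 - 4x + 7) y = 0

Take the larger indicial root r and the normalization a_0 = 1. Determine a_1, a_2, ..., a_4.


Write in Frobenius form y'' + (p(x)/x) y' + (q(x)/x^2) y = 0:
  p(x) = -13/3,  q(x) = -x^2 - 4x + 7.
Indicial equation: r(r-1) + (-13/3) r + (7) = 0 -> roots r_1 = 3, r_2 = 7/3.
Take r = r_1 = 3. Let y(x) = x^r sum_{n>=0} a_n x^n with a_0 = 1.
Substitute y = x^r sum a_n x^n and match x^{r+n}. The recurrence is
  D(n) a_n - 4 a_{n-1} - 1 a_{n-2} = 0,  where D(n) = (r+n)(r+n-1) + (-13/3)(r+n) + (7).
  a_n = [4 a_{n-1} + 1 a_{n-2}] / D(n).
Since the indicial polynomial factors as (r - r_1)(r - r_2), D(n) = (r_1 + n - r_1)(r_1 + n - r_2) = n(n + 2/3).
Evaluating step by step (a_0 = 1):
  n = 1: D(1) = 1(1 + 2/3) = 5/3; numerator = 4(1) = 4; a_1 = (4)/(5/3) = 12/5
  n = 2: D(2) = 2(2 + 2/3) = 16/3; numerator = 4(12/5) + 1(1) = 53/5; a_2 = (53/5)/(16/3) = 159/80
  n = 3: D(3) = 3(3 + 2/3) = 11; numerator = 4(159/80) + 1(12/5) = 207/20; a_3 = (207/20)/(11) = 207/220
  n = 4: D(4) = 4(4 + 2/3) = 56/3; numerator = 4(207/220) + 1(159/80) = 5061/880; a_4 = (5061/880)/(56/3) = 2169/7040

r = 3; a_0 = 1; a_1 = 12/5; a_2 = 159/80; a_3 = 207/220; a_4 = 2169/7040


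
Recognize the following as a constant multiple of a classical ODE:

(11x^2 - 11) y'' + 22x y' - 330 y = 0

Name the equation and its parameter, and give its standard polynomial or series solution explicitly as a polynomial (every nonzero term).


All three coefficients share the factor -11; dividing through by -11 gives  (1 - x^2) y'' - 2x y' + 30 y = 0.
This matches the Legendre equation (1 - x^2) y'' - 2x y' + n(n+1) y = 0 (note the -2x y' term) with n(n+1) = 30, so n = 5; the polynomial solution is P_5(x).
With y = sum_k a_k x^k, matching x^k gives (k+2)(k+1) a_{k+2} = [k(k+1) - n(n+1)] a_k = (k - 5)(k + 6) a_k. The right side vanishes at k = 5, so the series with the parity of 5 terminates at degree 5.
Standard normalization (P_n(1) = 1): leading coefficient (2n)!/(2^n (n!)^2) = 3628800/(32*14400) = 63/8, so a_5 = 63/8. Work downward with a_k = (k+1)(k+2) a_{k+2} / ((k - 5)(k + 6)):
  a_3 = (4)(5)(63/8) / ((3 - 5)(3 + 6)) = (315/2)/(-18) = -35/4
  a_1 = (2)(3)(-35/4) / ((1 - 5)(1 + 6)) = (-105/2)/(-28) = 15/8
Hence P_5(x) = 63 x^5/8 - 35 x^3/4 + 15 x/8.

P_5(x); series = 63 x^5/8 - 35 x^3/4 + 15 x/8


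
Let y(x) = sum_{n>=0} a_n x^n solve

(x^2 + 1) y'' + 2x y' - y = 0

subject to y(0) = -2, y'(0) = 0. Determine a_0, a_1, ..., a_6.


Ansatz: y(x) = sum_{n>=0} a_n x^n, so y'(x) = sum_{n>=1} n a_n x^(n-1) and y''(x) = sum_{n>=2} n(n-1) a_n x^(n-2).
Substitute into P(x) y'' + Q(x) y' + R(x) y = 0 with P(x) = x^2 + 1, Q(x) = 2x, R(x) = -1, and match powers of x.
Initial conditions: a_0 = -2, a_1 = 0.
Setting the coefficient of each power of x to zero and solving order by order (substituting the coefficients already found):
  x^0: 2 a_2 - a_0 = 0  ->  2 a_2 = a_0 = -2  ->  a_2 = -1
  x^1: 6 a_3 + a_1 = 0  ->  6 a_3 = -a_1 = 0  ->  a_3 = 0
  x^2: 12 a_4 + 5 a_2 = 0  ->  12 a_4 = -5 a_2 = 5  ->  a_4 = 5/12
  x^3: 20 a_5 + 11 a_3 = 0  ->  20 a_5 = -11 a_3 = 0  ->  a_5 = 0
  x^4: 30 a_6 + 19 a_4 = 0  ->  30 a_6 = -19 a_4 = -95/12  ->  a_6 = -19/72
Truncated series: y(x) = -2 - x^2 + (5/12) x^4 - (19/72) x^6 + O(x^7).

a_0 = -2; a_1 = 0; a_2 = -1; a_3 = 0; a_4 = 5/12; a_5 = 0; a_6 = -19/72


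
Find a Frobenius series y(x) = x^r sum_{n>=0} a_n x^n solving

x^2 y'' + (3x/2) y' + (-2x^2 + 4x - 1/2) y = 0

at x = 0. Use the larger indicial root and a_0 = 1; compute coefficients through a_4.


Write in Frobenius form y'' + (p(x)/x) y' + (q(x)/x^2) y = 0:
  p(x) = 3/2,  q(x) = -2x^2 + 4x - 1/2.
Indicial equation: r(r-1) + (3/2) r + (-1/2) = 0 -> roots r_1 = 1/2, r_2 = -1.
Take r = r_1 = 1/2. Let y(x) = x^r sum_{n>=0} a_n x^n with a_0 = 1.
Substitute y = x^r sum a_n x^n and match x^{r+n}. The recurrence is
  D(n) a_n + 4 a_{n-1} - 2 a_{n-2} = 0,  where D(n) = (r+n)(r+n-1) + (3/2)(r+n) + (-1/2).
  a_n = [-4 a_{n-1} + 2 a_{n-2}] / D(n).
Since the indicial polynomial factors as (r - r_1)(r - r_2), D(n) = (r_1 + n - r_1)(r_1 + n - r_2) = n(n + 3/2).
Evaluating step by step (a_0 = 1):
  n = 1: D(1) = 1(1 + 3/2) = 5/2; numerator = -4(1) = -4; a_1 = (-4)/(5/2) = -8/5
  n = 2: D(2) = 2(2 + 3/2) = 7; numerator = -4(-8/5) + 2(1) = 42/5; a_2 = (42/5)/(7) = 6/5
  n = 3: D(3) = 3(3 + 3/2) = 27/2; numerator = -4(6/5) + 2(-8/5) = -8; a_3 = (-8)/(27/2) = -16/27
  n = 4: D(4) = 4(4 + 3/2) = 22; numerator = -4(-16/27) + 2(6/5) = 644/135; a_4 = (644/135)/(22) = 322/1485

r = 1/2; a_0 = 1; a_1 = -8/5; a_2 = 6/5; a_3 = -16/27; a_4 = 322/1485


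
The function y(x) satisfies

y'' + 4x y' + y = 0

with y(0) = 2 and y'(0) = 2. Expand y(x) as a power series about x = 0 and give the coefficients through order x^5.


Ansatz: y(x) = sum_{n>=0} a_n x^n, so y'(x) = sum_{n>=1} n a_n x^(n-1) and y''(x) = sum_{n>=2} n(n-1) a_n x^(n-2).
Substitute into P(x) y'' + Q(x) y' + R(x) y = 0 with P(x) = 1, Q(x) = 4x, R(x) = 1, and match powers of x.
Initial conditions: a_0 = 2, a_1 = 2.
Setting the coefficient of each power of x to zero and solving order by order (substituting the coefficients already found):
  x^0: 2 a_2 + a_0 = 0  ->  2 a_2 = -a_0 = -2  ->  a_2 = -1
  x^1: 6 a_3 + 5 a_1 = 0  ->  6 a_3 = -5 a_1 = -10  ->  a_3 = -5/3
  x^2: 12 a_4 + 9 a_2 = 0  ->  12 a_4 = -9 a_2 = 9  ->  a_4 = 3/4
  x^3: 20 a_5 + 13 a_3 = 0  ->  20 a_5 = -13 a_3 = 65/3  ->  a_5 = 13/12
Truncated series: y(x) = 2 + 2 x - x^2 - (5/3) x^3 + (3/4) x^4 + (13/12) x^5 + O(x^6).

a_0 = 2; a_1 = 2; a_2 = -1; a_3 = -5/3; a_4 = 3/4; a_5 = 13/12


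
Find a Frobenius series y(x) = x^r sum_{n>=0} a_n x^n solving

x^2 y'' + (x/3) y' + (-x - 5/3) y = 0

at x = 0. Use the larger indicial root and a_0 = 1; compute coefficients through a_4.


Write in Frobenius form y'' + (p(x)/x) y' + (q(x)/x^2) y = 0:
  p(x) = 1/3,  q(x) = -x - 5/3.
Indicial equation: r(r-1) + (1/3) r + (-5/3) = 0 -> roots r_1 = 5/3, r_2 = -1.
Take r = r_1 = 5/3. Let y(x) = x^r sum_{n>=0} a_n x^n with a_0 = 1.
Substitute y = x^r sum a_n x^n and match x^{r+n}. The recurrence is
  D(n) a_n - 1 a_{n-1} = 0,  where D(n) = (r+n)(r+n-1) + (1/3)(r+n) + (-5/3).
  a_n = 1 / D(n) * a_{n-1}.
Since the indicial polynomial factors as (r - r_1)(r - r_2), D(n) = (r_1 + n - r_1)(r_1 + n - r_2) = n(n + 8/3).
Evaluating step by step (a_0 = 1):
  n = 1: D(1) = 1(1 + 8/3) = 11/3; numerator = 1(1) = 1; a_1 = (1)/(11/3) = 3/11
  n = 2: D(2) = 2(2 + 8/3) = 28/3; numerator = 1(3/11) = 3/11; a_2 = (3/11)/(28/3) = 9/308
  n = 3: D(3) = 3(3 + 8/3) = 17; numerator = 1(9/308) = 9/308; a_3 = (9/308)/(17) = 9/5236
  n = 4: D(4) = 4(4 + 8/3) = 80/3; numerator = 1(9/5236) = 9/5236; a_4 = (9/5236)/(80/3) = 27/418880

r = 5/3; a_0 = 1; a_1 = 3/11; a_2 = 9/308; a_3 = 9/5236; a_4 = 27/418880


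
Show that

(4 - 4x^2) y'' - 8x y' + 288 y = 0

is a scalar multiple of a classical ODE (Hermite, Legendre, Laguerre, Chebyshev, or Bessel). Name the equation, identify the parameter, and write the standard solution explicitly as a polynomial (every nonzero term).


All three coefficients share the factor 4; dividing through by 4 gives  (1 - x^2) y'' - 2x y' + 72 y = 0.
This matches the Legendre equation (1 - x^2) y'' - 2x y' + n(n+1) y = 0 (note the -2x y' term) with n(n+1) = 72, so n = 8; the polynomial solution is P_8(x).
With y = sum_k a_k x^k, matching x^k gives (k+2)(k+1) a_{k+2} = [k(k+1) - n(n+1)] a_k = (k - 8)(k + 9) a_k. The right side vanishes at k = 8, so the series with the parity of 8 terminates at degree 8.
Standard normalization (P_n(1) = 1): leading coefficient (2n)!/(2^n (n!)^2) = 20922789888000/(256*1625702400) = 6435/128, so a_8 = 6435/128. Work downward with a_k = (k+1)(k+2) a_{k+2} / ((k - 8)(k + 9)):
  a_6 = (7)(8)(6435/128) / ((6 - 8)(6 + 9)) = (45045/16)/(-30) = -3003/32
  a_4 = (5)(6)(-3003/32) / ((4 - 8)(4 + 9)) = (-45045/16)/(-52) = 3465/64
  a_2 = (3)(4)(3465/64) / ((2 - 8)(2 + 9)) = (10395/16)/(-66) = -315/32
  a_0 = (1)(2)(-315/32) / ((0 - 8)(0 + 9)) = (-315/16)/(-72) = 35/128
Hence P_8(x) = 6435 x^8/128 - 3003 x^6/32 + 3465 x^4/64 - 315 x^2/32 + 35/128.

P_8(x); series = 6435 x^8/128 - 3003 x^6/32 + 3465 x^4/64 - 315 x^2/32 + 35/128


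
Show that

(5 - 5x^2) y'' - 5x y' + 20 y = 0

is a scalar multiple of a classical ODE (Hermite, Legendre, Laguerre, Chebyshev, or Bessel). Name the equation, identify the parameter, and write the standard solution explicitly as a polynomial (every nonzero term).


All three coefficients share the factor 5; dividing through by 5 gives  (1 - x^2) y'' - x y' + 4 y = 0.
This matches the Chebyshev equation (1 - x^2) y'' - x y' + n^2 y = 0 (note the -x y' term, not -2x y') with n^2 = 4, so n = 2; the polynomial solution is T_2(x).
With y = sum_k a_k x^k, matching x^k gives (k+2)(k+1) a_{k+2} = (k^2 - n^2) a_k = (k - 2)(k + 2) a_k. The right side vanishes at k = 2, so the series with the parity of 2 terminates at degree 2.
Standard normalization: leading coefficient of T_n is 2^(n-1), so a_2 = 2^1 = 2. Work downward with a_k = (k+1)(k+2) a_{k+2} / ((k - 2)(k + 2)):
  a_0 = (1)(2)(2) / ((0 - 2)(0 + 2)) = 4/(-4) = -1
Hence T_2(x) = 2 x^2 - 1.

T_2(x); series = 2 x^2 - 1


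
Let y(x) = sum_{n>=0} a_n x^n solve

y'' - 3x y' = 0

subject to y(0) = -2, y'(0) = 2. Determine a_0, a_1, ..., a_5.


Ansatz: y(x) = sum_{n>=0} a_n x^n, so y'(x) = sum_{n>=1} n a_n x^(n-1) and y''(x) = sum_{n>=2} n(n-1) a_n x^(n-2).
Substitute into P(x) y'' + Q(x) y' + R(x) y = 0 with P(x) = 1, Q(x) = -3x, R(x) = 0, and match powers of x.
Initial conditions: a_0 = -2, a_1 = 2.
Setting the coefficient of each power of x to zero and solving order by order (substituting the coefficients already found):
  x^0: 2 a_2 = 0  ->  a_2 = 0
  x^1: 6 a_3 - 3 a_1 = 0  ->  6 a_3 = 3 a_1 = 6  ->  a_3 = 1
  x^2: 12 a_4 - 6 a_2 = 0  ->  12 a_4 = 6 a_2 = 0  ->  a_4 = 0
  x^3: 20 a_5 - 9 a_3 = 0  ->  20 a_5 = 9 a_3 = 9  ->  a_5 = 9/20
Truncated series: y(x) = -2 + 2 x + x^3 + (9/20) x^5 + O(x^6).

a_0 = -2; a_1 = 2; a_2 = 0; a_3 = 1; a_4 = 0; a_5 = 9/20


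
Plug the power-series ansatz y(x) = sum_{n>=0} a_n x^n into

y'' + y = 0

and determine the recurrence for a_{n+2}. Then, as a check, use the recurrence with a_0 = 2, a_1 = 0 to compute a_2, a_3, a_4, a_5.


Substitute y = sum_n a_n x^n into y'' + (const) y = 0.
y''(x) = sum_{n>=0} (n+2)(n+1) a_{n+2} x^n.
The ODE becomes sum_n [(n+2)(n+1) a_{n+2} + 1 a_n] x^n = 0.
Setting each coefficient to zero gives the recurrence:
  (n+2)(n+1) a_{n+2} + 1 a_n = 0,
  a_{n+2} = -1 / ((n+1)(n+2)) a_n.

Check with a_0 = 2, a_1 = 0 (apply the recurrence for n = 0, 1, 2, 3): a_0 = 2, a_1 = 0, a_2 = -1, a_3 = 0, a_4 = 1/12, a_5 = 0.

a_{n+2} = -1/((n+1)(n+2)) * a_n; check: a_0 = 2, a_1 = 0, a_2 = -1, a_3 = 0, a_4 = 1/12, a_5 = 0


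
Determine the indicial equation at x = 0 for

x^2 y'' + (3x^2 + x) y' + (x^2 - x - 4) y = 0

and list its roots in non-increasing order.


Divide by x^2 to reach normal form y'' + P_1(x) y' + P_2(x) y = 0 with P_1(x) = 3 + 1/x and P_2(x) = 1 - 1/x - 4/x^2.
x = 0 is a singular point because the y'-coefficient 3 + 1/x has a pole at x = 0 and the y-coefficient 1 - 1/x - 4/x^2 has a pole at x = 0.
It is a regular singular point because x P_1(x) = p(x) = 3x + 1 and x^2 P_2(x) = q(x) = x^2 - x - 4 are polynomials, hence analytic at x = 0.
p(0) = 1,  q(0) = -4.
Indicial equation: r(r-1) + p(0) r + q(0) = 0, i.e. r^2 + (p(0) - 1) r + q(0) = 0, i.e. r^2 - 4 = 0.
Discriminant: (0)^2 - 4(-4) = 16, so r = (0 ± 4)/2.
Solving: r_1 = 2, r_2 = -2.

indicial: r^2 - 4 = 0; roots r_1 = 2, r_2 = -2


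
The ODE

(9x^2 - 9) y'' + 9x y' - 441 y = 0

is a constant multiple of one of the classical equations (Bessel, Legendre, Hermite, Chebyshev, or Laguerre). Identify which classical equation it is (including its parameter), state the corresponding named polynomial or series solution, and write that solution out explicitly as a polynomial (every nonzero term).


All three coefficients share the factor -9; dividing through by -9 gives  (1 - x^2) y'' - x y' + 49 y = 0.
This matches the Chebyshev equation (1 - x^2) y'' - x y' + n^2 y = 0 (note the -x y' term, not -2x y') with n^2 = 49, so n = 7; the polynomial solution is T_7(x).
With y = sum_k a_k x^k, matching x^k gives (k+2)(k+1) a_{k+2} = (k^2 - n^2) a_k = (k - 7)(k + 7) a_k. The right side vanishes at k = 7, so the series with the parity of 7 terminates at degree 7.
Standard normalization: leading coefficient of T_n is 2^(n-1), so a_7 = 2^6 = 64. Work downward with a_k = (k+1)(k+2) a_{k+2} / ((k - 7)(k + 7)):
  a_5 = (6)(7)(64) / ((5 - 7)(5 + 7)) = 2688/(-24) = -112
  a_3 = (4)(5)(-112) / ((3 - 7)(3 + 7)) = -2240/(-40) = 56
  a_1 = (2)(3)(56) / ((1 - 7)(1 + 7)) = 336/(-48) = -7
Hence T_7(x) = 64 x^7 - 112 x^5 + 56 x^3 - 7 x.

T_7(x); series = 64 x^7 - 112 x^5 + 56 x^3 - 7 x


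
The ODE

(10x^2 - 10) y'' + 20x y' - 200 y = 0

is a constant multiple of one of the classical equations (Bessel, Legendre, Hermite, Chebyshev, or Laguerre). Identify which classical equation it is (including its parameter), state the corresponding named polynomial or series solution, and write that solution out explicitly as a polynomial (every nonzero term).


All three coefficients share the factor -10; dividing through by -10 gives  (1 - x^2) y'' - 2x y' + 20 y = 0.
This matches the Legendre equation (1 - x^2) y'' - 2x y' + n(n+1) y = 0 (note the -2x y' term) with n(n+1) = 20, so n = 4; the polynomial solution is P_4(x).
With y = sum_k a_k x^k, matching x^k gives (k+2)(k+1) a_{k+2} = [k(k+1) - n(n+1)] a_k = (k - 4)(k + 5) a_k. The right side vanishes at k = 4, so the series with the parity of 4 terminates at degree 4.
Standard normalization (P_n(1) = 1): leading coefficient (2n)!/(2^n (n!)^2) = 40320/(16*576) = 35/8, so a_4 = 35/8. Work downward with a_k = (k+1)(k+2) a_{k+2} / ((k - 4)(k + 5)):
  a_2 = (3)(4)(35/8) / ((2 - 4)(2 + 5)) = (105/2)/(-14) = -15/4
  a_0 = (1)(2)(-15/4) / ((0 - 4)(0 + 5)) = (-15/2)/(-20) = 3/8
Hence P_4(x) = 35 x^4/8 - 15 x^2/4 + 3/8.

P_4(x); series = 35 x^4/8 - 15 x^2/4 + 3/8


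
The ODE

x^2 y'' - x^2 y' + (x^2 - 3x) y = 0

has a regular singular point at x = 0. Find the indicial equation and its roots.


Divide by x^2 to reach normal form y'' + P_1(x) y' + P_2(x) y = 0 with P_1(x) = -1 and P_2(x) = 1 - 3/x.
x = 0 is a singular point because the y-coefficient 1 - 3/x has a pole at x = 0.
It is a regular singular point because x P_1(x) = p(x) = -x and x^2 P_2(x) = q(x) = x^2 - 3x are polynomials, hence analytic at x = 0.
p(0) = 0,  q(0) = 0.
Indicial equation: r(r-1) + p(0) r + q(0) = 0, i.e. r^2 + (p(0) - 1) r + q(0) = 0, i.e. r^2 - 1 r = 0.
Discriminant: (-1)^2 - 4(0) = 1, so r = (1 ± 1)/2.
Solving: r_1 = 1, r_2 = 0.

indicial: r^2 - 1 r = 0; roots r_1 = 1, r_2 = 0


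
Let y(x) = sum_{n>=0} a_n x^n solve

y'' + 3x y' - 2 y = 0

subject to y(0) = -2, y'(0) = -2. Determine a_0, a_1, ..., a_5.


Ansatz: y(x) = sum_{n>=0} a_n x^n, so y'(x) = sum_{n>=1} n a_n x^(n-1) and y''(x) = sum_{n>=2} n(n-1) a_n x^(n-2).
Substitute into P(x) y'' + Q(x) y' + R(x) y = 0 with P(x) = 1, Q(x) = 3x, R(x) = -2, and match powers of x.
Initial conditions: a_0 = -2, a_1 = -2.
Setting the coefficient of each power of x to zero and solving order by order (substituting the coefficients already found):
  x^0: 2 a_2 - 2 a_0 = 0  ->  2 a_2 = 2 a_0 = -4  ->  a_2 = -2
  x^1: 6 a_3 + a_1 = 0  ->  6 a_3 = -a_1 = 2  ->  a_3 = 1/3
  x^2: 12 a_4 + 4 a_2 = 0  ->  12 a_4 = -4 a_2 = 8  ->  a_4 = 2/3
  x^3: 20 a_5 + 7 a_3 = 0  ->  20 a_5 = -7 a_3 = -7/3  ->  a_5 = -7/60
Truncated series: y(x) = -2 - 2 x - 2 x^2 + (1/3) x^3 + (2/3) x^4 - (7/60) x^5 + O(x^6).

a_0 = -2; a_1 = -2; a_2 = -2; a_3 = 1/3; a_4 = 2/3; a_5 = -7/60


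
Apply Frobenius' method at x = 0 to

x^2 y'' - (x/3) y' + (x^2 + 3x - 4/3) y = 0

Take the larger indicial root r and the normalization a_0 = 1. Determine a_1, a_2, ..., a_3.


Write in Frobenius form y'' + (p(x)/x) y' + (q(x)/x^2) y = 0:
  p(x) = -1/3,  q(x) = x^2 + 3x - 4/3.
Indicial equation: r(r-1) + (-1/3) r + (-4/3) = 0 -> roots r_1 = 2, r_2 = -2/3.
Take r = r_1 = 2. Let y(x) = x^r sum_{n>=0} a_n x^n with a_0 = 1.
Substitute y = x^r sum a_n x^n and match x^{r+n}. The recurrence is
  D(n) a_n + 3 a_{n-1} + 1 a_{n-2} = 0,  where D(n) = (r+n)(r+n-1) + (-1/3)(r+n) + (-4/3).
  a_n = [-3 a_{n-1} - 1 a_{n-2}] / D(n).
Since the indicial polynomial factors as (r - r_1)(r - r_2), D(n) = (r_1 + n - r_1)(r_1 + n - r_2) = n(n + 8/3).
Evaluating step by step (a_0 = 1):
  n = 1: D(1) = 1(1 + 8/3) = 11/3; numerator = -3(1) = -3; a_1 = (-3)/(11/3) = -9/11
  n = 2: D(2) = 2(2 + 8/3) = 28/3; numerator = -3(-9/11) - 1(1) = 16/11; a_2 = (16/11)/(28/3) = 12/77
  n = 3: D(3) = 3(3 + 8/3) = 17; numerator = -3(12/77) - 1(-9/11) = 27/77; a_3 = (27/77)/(17) = 27/1309

r = 2; a_0 = 1; a_1 = -9/11; a_2 = 12/77; a_3 = 27/1309


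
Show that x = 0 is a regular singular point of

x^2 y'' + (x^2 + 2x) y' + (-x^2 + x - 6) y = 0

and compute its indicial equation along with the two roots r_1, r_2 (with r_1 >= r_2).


Divide by x^2 to reach normal form y'' + P_1(x) y' + P_2(x) y = 0 with P_1(x) = 1 + 2/x and P_2(x) = -1 + 1/x - 6/x^2.
x = 0 is a singular point because the y'-coefficient 1 + 2/x has a pole at x = 0 and the y-coefficient -1 + 1/x - 6/x^2 has a pole at x = 0.
It is a regular singular point because x P_1(x) = p(x) = x + 2 and x^2 P_2(x) = q(x) = -x^2 + x - 6 are polynomials, hence analytic at x = 0.
p(0) = 2,  q(0) = -6.
Indicial equation: r(r-1) + p(0) r + q(0) = 0, i.e. r^2 + (p(0) - 1) r + q(0) = 0, i.e. r^2 + 1 r - 6 = 0.
Discriminant: (1)^2 - 4(-6) = 25, so r = (-1 ± 5)/2.
Solving: r_1 = 2, r_2 = -3.

indicial: r^2 + 1 r - 6 = 0; roots r_1 = 2, r_2 = -3


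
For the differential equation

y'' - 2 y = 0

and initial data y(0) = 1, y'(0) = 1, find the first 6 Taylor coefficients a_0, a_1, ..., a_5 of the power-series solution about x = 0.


Ansatz: y(x) = sum_{n>=0} a_n x^n, so y'(x) = sum_{n>=1} n a_n x^(n-1) and y''(x) = sum_{n>=2} n(n-1) a_n x^(n-2).
Substitute into P(x) y'' + Q(x) y' + R(x) y = 0 with P(x) = 1, Q(x) = 0, R(x) = -2, and match powers of x.
Initial conditions: a_0 = 1, a_1 = 1.
Setting the coefficient of each power of x to zero and solving order by order (substituting the coefficients already found):
  x^0: 2 a_2 - 2 a_0 = 0  ->  2 a_2 = 2 a_0 = 2  ->  a_2 = 1
  x^1: 6 a_3 - 2 a_1 = 0  ->  6 a_3 = 2 a_1 = 2  ->  a_3 = 1/3
  x^2: 12 a_4 - 2 a_2 = 0  ->  12 a_4 = 2 a_2 = 2  ->  a_4 = 1/6
  x^3: 20 a_5 - 2 a_3 = 0  ->  20 a_5 = 2 a_3 = 2/3  ->  a_5 = 1/30
Truncated series: y(x) = 1 + x + x^2 + (1/3) x^3 + (1/6) x^4 + (1/30) x^5 + O(x^6).

a_0 = 1; a_1 = 1; a_2 = 1; a_3 = 1/3; a_4 = 1/6; a_5 = 1/30


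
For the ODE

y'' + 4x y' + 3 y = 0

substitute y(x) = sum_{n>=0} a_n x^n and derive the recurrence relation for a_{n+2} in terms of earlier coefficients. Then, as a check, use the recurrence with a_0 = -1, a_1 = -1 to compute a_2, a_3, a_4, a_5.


Substitute y = sum_n a_n x^n.
y''(x) has coefficient (n+2)(n+1) a_{n+2} at x^n;
4 x y'(x) has coefficient 4 n a_n at x^n (shift);
3 y(x) has coefficient 3 a_n at x^n.
Matching x^n: (n+2)(n+1) a_{n+2} + (4n + 3) a_n = 0.
Thus a_{n+2} = (-4n - 3) / ((n+1)(n+2)) * a_n.

Check with a_0 = -1, a_1 = -1 (apply the recurrence for n = 0, 1, 2, 3): a_0 = -1, a_1 = -1, a_2 = 3/2, a_3 = 7/6, a_4 = -11/8, a_5 = -7/8.

a_(n+2) = (-4n - 3) / ((n+1)(n+2)) * a_n; check: a_0 = -1, a_1 = -1, a_2 = 3/2, a_3 = 7/6, a_4 = -11/8, a_5 = -7/8


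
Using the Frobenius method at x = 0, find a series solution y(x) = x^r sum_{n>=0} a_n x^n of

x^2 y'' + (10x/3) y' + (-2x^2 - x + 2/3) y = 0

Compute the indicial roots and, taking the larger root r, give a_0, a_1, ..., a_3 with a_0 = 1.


Write in Frobenius form y'' + (p(x)/x) y' + (q(x)/x^2) y = 0:
  p(x) = 10/3,  q(x) = -2x^2 - x + 2/3.
Indicial equation: r(r-1) + (10/3) r + (2/3) = 0 -> roots r_1 = -1/3, r_2 = -2.
Take r = r_1 = -1/3. Let y(x) = x^r sum_{n>=0} a_n x^n with a_0 = 1.
Substitute y = x^r sum a_n x^n and match x^{r+n}. The recurrence is
  D(n) a_n - 1 a_{n-1} - 2 a_{n-2} = 0,  where D(n) = (r+n)(r+n-1) + (10/3)(r+n) + (2/3).
  a_n = [1 a_{n-1} + 2 a_{n-2}] / D(n).
Since the indicial polynomial factors as (r - r_1)(r - r_2), D(n) = (r_1 + n - r_1)(r_1 + n - r_2) = n(n + 5/3).
Evaluating step by step (a_0 = 1):
  n = 1: D(1) = 1(1 + 5/3) = 8/3; numerator = 1(1) = 1; a_1 = (1)/(8/3) = 3/8
  n = 2: D(2) = 2(2 + 5/3) = 22/3; numerator = 1(3/8) + 2(1) = 19/8; a_2 = (19/8)/(22/3) = 57/176
  n = 3: D(3) = 3(3 + 5/3) = 14; numerator = 1(57/176) + 2(3/8) = 189/176; a_3 = (189/176)/(14) = 27/352

r = -1/3; a_0 = 1; a_1 = 3/8; a_2 = 57/176; a_3 = 27/352


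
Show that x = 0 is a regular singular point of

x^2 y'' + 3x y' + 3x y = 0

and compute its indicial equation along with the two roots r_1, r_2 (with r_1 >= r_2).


Divide by x^2 to reach normal form y'' + P_1(x) y' + P_2(x) y = 0 with P_1(x) = 3/x and P_2(x) = 3/x.
x = 0 is a singular point because the y'-coefficient 3/x has a pole at x = 0 and the y-coefficient 3/x has a pole at x = 0.
It is a regular singular point because x P_1(x) = p(x) = 3 and x^2 P_2(x) = q(x) = 3x are polynomials, hence analytic at x = 0.
p(0) = 3,  q(0) = 0.
Indicial equation: r(r-1) + p(0) r + q(0) = 0, i.e. r^2 + (p(0) - 1) r + q(0) = 0, i.e. r^2 + 2 r = 0.
Discriminant: (2)^2 - 4(0) = 4, so r = (-2 ± 2)/2.
Solving: r_1 = 0, r_2 = -2.

indicial: r^2 + 2 r = 0; roots r_1 = 0, r_2 = -2


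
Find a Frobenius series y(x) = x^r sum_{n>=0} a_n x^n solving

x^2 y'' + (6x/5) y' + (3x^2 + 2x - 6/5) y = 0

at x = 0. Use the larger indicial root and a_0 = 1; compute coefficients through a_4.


Write in Frobenius form y'' + (p(x)/x) y' + (q(x)/x^2) y = 0:
  p(x) = 6/5,  q(x) = 3x^2 + 2x - 6/5.
Indicial equation: r(r-1) + (6/5) r + (-6/5) = 0 -> roots r_1 = 1, r_2 = -6/5.
Take r = r_1 = 1. Let y(x) = x^r sum_{n>=0} a_n x^n with a_0 = 1.
Substitute y = x^r sum a_n x^n and match x^{r+n}. The recurrence is
  D(n) a_n + 2 a_{n-1} + 3 a_{n-2} = 0,  where D(n) = (r+n)(r+n-1) + (6/5)(r+n) + (-6/5).
  a_n = [-2 a_{n-1} - 3 a_{n-2}] / D(n).
Since the indicial polynomial factors as (r - r_1)(r - r_2), D(n) = (r_1 + n - r_1)(r_1 + n - r_2) = n(n + 11/5).
Evaluating step by step (a_0 = 1):
  n = 1: D(1) = 1(1 + 11/5) = 16/5; numerator = -2(1) = -2; a_1 = (-2)/(16/5) = -5/8
  n = 2: D(2) = 2(2 + 11/5) = 42/5; numerator = -2(-5/8) - 3(1) = -7/4; a_2 = (-7/4)/(42/5) = -5/24
  n = 3: D(3) = 3(3 + 11/5) = 78/5; numerator = -2(-5/24) - 3(-5/8) = 55/24; a_3 = (55/24)/(78/5) = 275/1872
  n = 4: D(4) = 4(4 + 11/5) = 124/5; numerator = -2(275/1872) - 3(-5/24) = 155/468; a_4 = (155/468)/(124/5) = 25/1872

r = 1; a_0 = 1; a_1 = -5/8; a_2 = -5/24; a_3 = 275/1872; a_4 = 25/1872


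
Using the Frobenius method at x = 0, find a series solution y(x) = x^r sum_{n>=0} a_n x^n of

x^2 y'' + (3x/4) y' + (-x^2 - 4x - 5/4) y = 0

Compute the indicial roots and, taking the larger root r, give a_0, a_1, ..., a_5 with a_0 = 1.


Write in Frobenius form y'' + (p(x)/x) y' + (q(x)/x^2) y = 0:
  p(x) = 3/4,  q(x) = -x^2 - 4x - 5/4.
Indicial equation: r(r-1) + (3/4) r + (-5/4) = 0 -> roots r_1 = 5/4, r_2 = -1.
Take r = r_1 = 5/4. Let y(x) = x^r sum_{n>=0} a_n x^n with a_0 = 1.
Substitute y = x^r sum a_n x^n and match x^{r+n}. The recurrence is
  D(n) a_n - 4 a_{n-1} - 1 a_{n-2} = 0,  where D(n) = (r+n)(r+n-1) + (3/4)(r+n) + (-5/4).
  a_n = [4 a_{n-1} + 1 a_{n-2}] / D(n).
Since the indicial polynomial factors as (r - r_1)(r - r_2), D(n) = (r_1 + n - r_1)(r_1 + n - r_2) = n(n + 9/4).
Evaluating step by step (a_0 = 1):
  n = 1: D(1) = 1(1 + 9/4) = 13/4; numerator = 4(1) = 4; a_1 = (4)/(13/4) = 16/13
  n = 2: D(2) = 2(2 + 9/4) = 17/2; numerator = 4(16/13) + 1(1) = 77/13; a_2 = (77/13)/(17/2) = 154/221
  n = 3: D(3) = 3(3 + 9/4) = 63/4; numerator = 4(154/221) + 1(16/13) = 888/221; a_3 = (888/221)/(63/4) = 1184/4641
  n = 4: D(4) = 4(4 + 9/4) = 25; numerator = 4(1184/4641) + 1(154/221) = 7970/4641; a_4 = (7970/4641)/(25) = 1594/23205
  n = 5: D(5) = 5(5 + 9/4) = 145/4; numerator = 4(1594/23205) + 1(1184/4641) = 12296/23205; a_5 = (12296/23205)/(145/4) = 1696/116025

r = 5/4; a_0 = 1; a_1 = 16/13; a_2 = 154/221; a_3 = 1184/4641; a_4 = 1594/23205; a_5 = 1696/116025


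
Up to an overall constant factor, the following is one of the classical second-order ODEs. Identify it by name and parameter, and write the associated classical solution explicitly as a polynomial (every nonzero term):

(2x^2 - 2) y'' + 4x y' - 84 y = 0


All three coefficients share the factor -2; dividing through by -2 gives  (1 - x^2) y'' - 2x y' + 42 y = 0.
This matches the Legendre equation (1 - x^2) y'' - 2x y' + n(n+1) y = 0 (note the -2x y' term) with n(n+1) = 42, so n = 6; the polynomial solution is P_6(x).
With y = sum_k a_k x^k, matching x^k gives (k+2)(k+1) a_{k+2} = [k(k+1) - n(n+1)] a_k = (k - 6)(k + 7) a_k. The right side vanishes at k = 6, so the series with the parity of 6 terminates at degree 6.
Standard normalization (P_n(1) = 1): leading coefficient (2n)!/(2^n (n!)^2) = 479001600/(64*518400) = 231/16, so a_6 = 231/16. Work downward with a_k = (k+1)(k+2) a_{k+2} / ((k - 6)(k + 7)):
  a_4 = (5)(6)(231/16) / ((4 - 6)(4 + 7)) = (3465/8)/(-22) = -315/16
  a_2 = (3)(4)(-315/16) / ((2 - 6)(2 + 7)) = (-945/4)/(-36) = 105/16
  a_0 = (1)(2)(105/16) / ((0 - 6)(0 + 7)) = (105/8)/(-42) = -5/16
Hence P_6(x) = 231 x^6/16 - 315 x^4/16 + 105 x^2/16 - 5/16.

P_6(x); series = 231 x^6/16 - 315 x^4/16 + 105 x^2/16 - 5/16


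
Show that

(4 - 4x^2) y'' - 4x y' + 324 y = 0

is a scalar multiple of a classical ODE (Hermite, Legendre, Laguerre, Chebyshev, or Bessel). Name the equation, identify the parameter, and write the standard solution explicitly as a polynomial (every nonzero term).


All three coefficients share the factor 4; dividing through by 4 gives  (1 - x^2) y'' - x y' + 81 y = 0.
This matches the Chebyshev equation (1 - x^2) y'' - x y' + n^2 y = 0 (note the -x y' term, not -2x y') with n^2 = 81, so n = 9; the polynomial solution is T_9(x).
With y = sum_k a_k x^k, matching x^k gives (k+2)(k+1) a_{k+2} = (k^2 - n^2) a_k = (k - 9)(k + 9) a_k. The right side vanishes at k = 9, so the series with the parity of 9 terminates at degree 9.
Standard normalization: leading coefficient of T_n is 2^(n-1), so a_9 = 2^8 = 256. Work downward with a_k = (k+1)(k+2) a_{k+2} / ((k - 9)(k + 9)):
  a_7 = (8)(9)(256) / ((7 - 9)(7 + 9)) = 18432/(-32) = -576
  a_5 = (6)(7)(-576) / ((5 - 9)(5 + 9)) = -24192/(-56) = 432
  a_3 = (4)(5)(432) / ((3 - 9)(3 + 9)) = 8640/(-72) = -120
  a_1 = (2)(3)(-120) / ((1 - 9)(1 + 9)) = -720/(-80) = 9
Hence T_9(x) = 256 x^9 - 576 x^7 + 432 x^5 - 120 x^3 + 9 x.

T_9(x); series = 256 x^9 - 576 x^7 + 432 x^5 - 120 x^3 + 9 x


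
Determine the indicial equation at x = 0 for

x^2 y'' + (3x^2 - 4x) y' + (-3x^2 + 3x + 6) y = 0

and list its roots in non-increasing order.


Divide by x^2 to reach normal form y'' + P_1(x) y' + P_2(x) y = 0 with P_1(x) = 3 - 4/x and P_2(x) = -3 + 3/x + 6/x^2.
x = 0 is a singular point because the y'-coefficient 3 - 4/x has a pole at x = 0 and the y-coefficient -3 + 3/x + 6/x^2 has a pole at x = 0.
It is a regular singular point because x P_1(x) = p(x) = 3x - 4 and x^2 P_2(x) = q(x) = -3x^2 + 3x + 6 are polynomials, hence analytic at x = 0.
p(0) = -4,  q(0) = 6.
Indicial equation: r(r-1) + p(0) r + q(0) = 0, i.e. r^2 + (p(0) - 1) r + q(0) = 0, i.e. r^2 - 5 r + 6 = 0.
Discriminant: (-5)^2 - 4(6) = 1, so r = (5 ± 1)/2.
Solving: r_1 = 3, r_2 = 2.

indicial: r^2 - 5 r + 6 = 0; roots r_1 = 3, r_2 = 2


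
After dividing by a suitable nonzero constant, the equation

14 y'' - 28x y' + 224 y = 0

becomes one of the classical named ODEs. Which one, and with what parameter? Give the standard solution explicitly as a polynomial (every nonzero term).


All three coefficients share the factor 14; dividing through by 14 gives  y'' - 2x y' + 16 y = 0.
This matches the Hermite equation y'' - 2x y' + 2n y = 0 with 2n = 16, so n = 8; the polynomial solution is H_8(x).
With y = sum_k a_k x^k, matching x^k gives (k+2)(k+1) a_{k+2} = 2(k - n) a_k = 2(k - 8) a_k. The right side vanishes at k = 8, so the series with the parity of 8 terminates at degree 8.
Standard normalization: leading coefficient of H_n is 2^n, so a_8 = 2^8 = 256. Work downward with a_k = (k+1)(k+2) a_{k+2} / (2(k - n)):
  a_6 = (7)(8)(256) / (2(6 - 8)) = 14336/(-4) = -3584
  a_4 = (5)(6)(-3584) / (2(4 - 8)) = -107520/(-8) = 13440
  a_2 = (3)(4)(13440) / (2(2 - 8)) = 161280/(-12) = -13440
  a_0 = (1)(2)(-13440) / (2(0 - 8)) = -26880/(-16) = 1680
Hence H_8(x) = 256 x^8 - 3584 x^6 + 13440 x^4 - 13440 x^2 + 1680.

H_8(x); series = 256 x^8 - 3584 x^6 + 13440 x^4 - 13440 x^2 + 1680


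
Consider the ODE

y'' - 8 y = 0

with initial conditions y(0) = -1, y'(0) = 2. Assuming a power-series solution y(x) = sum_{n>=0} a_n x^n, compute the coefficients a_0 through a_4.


Ansatz: y(x) = sum_{n>=0} a_n x^n, so y'(x) = sum_{n>=1} n a_n x^(n-1) and y''(x) = sum_{n>=2} n(n-1) a_n x^(n-2).
Substitute into P(x) y'' + Q(x) y' + R(x) y = 0 with P(x) = 1, Q(x) = 0, R(x) = -8, and match powers of x.
Initial conditions: a_0 = -1, a_1 = 2.
Setting the coefficient of each power of x to zero and solving order by order (substituting the coefficients already found):
  x^0: 2 a_2 - 8 a_0 = 0  ->  2 a_2 = 8 a_0 = -8  ->  a_2 = -4
  x^1: 6 a_3 - 8 a_1 = 0  ->  6 a_3 = 8 a_1 = 16  ->  a_3 = 8/3
  x^2: 12 a_4 - 8 a_2 = 0  ->  12 a_4 = 8 a_2 = -32  ->  a_4 = -8/3
Truncated series: y(x) = -1 + 2 x - 4 x^2 + (8/3) x^3 - (8/3) x^4 + O(x^5).

a_0 = -1; a_1 = 2; a_2 = -4; a_3 = 8/3; a_4 = -8/3


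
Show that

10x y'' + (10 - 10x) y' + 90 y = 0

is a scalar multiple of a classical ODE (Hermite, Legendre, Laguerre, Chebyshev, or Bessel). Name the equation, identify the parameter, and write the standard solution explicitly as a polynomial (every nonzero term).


All three coefficients share the factor 10; dividing through by 10 gives  x y'' + (1 - x) y' + 9 y = 0.
This matches the Laguerre equation x y'' + (1 - x) y' + n y = 0 with n = 9; the polynomial solution is L_9(x).
With y = sum_k a_k x^k, matching x^k gives (k+1)k a_{k+1} + (k+1) a_{k+1} - k a_k + n a_k = 0, i.e. (k+1)^2 a_{k+1} = (k - n) a_k = (k - 9) a_k. The right side vanishes at k = 9, so the series terminates at degree 9.
Standard normalization L_n(0) = 1 gives a_0 = 1. Work upward with a_{k+1} = (k - 9) a_k / (k+1)^2:
  a_1 = (0 - 9)(1) / 1^2 = -9/1 = -9
  a_2 = (1 - 9)(-9) / 2^2 = 72/4 = 18
  a_3 = (2 - 9)(18) / 3^2 = -126/9 = -14
  a_4 = (3 - 9)(-14) / 4^2 = 84/16 = 21/4
  a_5 = (4 - 9)(21/4) / 5^2 = (-105/4)/25 = -21/20
  a_6 = (5 - 9)(-21/20) / 6^2 = (21/5)/36 = 7/60
  a_7 = (6 - 9)(7/60) / 7^2 = (-7/20)/49 = -1/140
  a_8 = (7 - 9)(-1/140) / 8^2 = (1/70)/64 = 1/4480
  a_9 = (8 - 9)(1/4480) / 9^2 = (-1/4480)/81 = -1/362880
Hence L_9(x) = -x^9/362880 + x^8/4480 - x^7/140 + 7 x^6/60 - 21 x^5/20 + 21 x^4/4 - 14 x^3 + 18 x^2 - 9 x + 1.

L_9(x); series = -x^9/362880 + x^8/4480 - x^7/140 + 7 x^6/60 - 21 x^5/20 + 21 x^4/4 - 14 x^3 + 18 x^2 - 9 x + 1


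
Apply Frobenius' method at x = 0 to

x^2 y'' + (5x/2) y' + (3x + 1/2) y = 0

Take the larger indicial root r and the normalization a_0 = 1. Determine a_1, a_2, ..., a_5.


Write in Frobenius form y'' + (p(x)/x) y' + (q(x)/x^2) y = 0:
  p(x) = 5/2,  q(x) = 3x + 1/2.
Indicial equation: r(r-1) + (5/2) r + (1/2) = 0 -> roots r_1 = -1/2, r_2 = -1.
Take r = r_1 = -1/2. Let y(x) = x^r sum_{n>=0} a_n x^n with a_0 = 1.
Substitute y = x^r sum a_n x^n and match x^{r+n}. The recurrence is
  D(n) a_n + 3 a_{n-1} = 0,  where D(n) = (r+n)(r+n-1) + (5/2)(r+n) + (1/2).
  a_n = -3 / D(n) * a_{n-1}.
Since the indicial polynomial factors as (r - r_1)(r - r_2), D(n) = (r_1 + n - r_1)(r_1 + n - r_2) = n(n + 1/2).
Evaluating step by step (a_0 = 1):
  n = 1: D(1) = 1(1 + 1/2) = 3/2; numerator = -3(1) = -3; a_1 = (-3)/(3/2) = -2
  n = 2: D(2) = 2(2 + 1/2) = 5; numerator = -3(-2) = 6; a_2 = (6)/(5) = 6/5
  n = 3: D(3) = 3(3 + 1/2) = 21/2; numerator = -3(6/5) = -18/5; a_3 = (-18/5)/(21/2) = -12/35
  n = 4: D(4) = 4(4 + 1/2) = 18; numerator = -3(-12/35) = 36/35; a_4 = (36/35)/(18) = 2/35
  n = 5: D(5) = 5(5 + 1/2) = 55/2; numerator = -3(2/35) = -6/35; a_5 = (-6/35)/(55/2) = -12/1925

r = -1/2; a_0 = 1; a_1 = -2; a_2 = 6/5; a_3 = -12/35; a_4 = 2/35; a_5 = -12/1925


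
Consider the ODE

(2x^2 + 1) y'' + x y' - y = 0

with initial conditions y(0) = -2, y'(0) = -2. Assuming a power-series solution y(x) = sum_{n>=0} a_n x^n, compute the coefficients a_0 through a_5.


Ansatz: y(x) = sum_{n>=0} a_n x^n, so y'(x) = sum_{n>=1} n a_n x^(n-1) and y''(x) = sum_{n>=2} n(n-1) a_n x^(n-2).
Substitute into P(x) y'' + Q(x) y' + R(x) y = 0 with P(x) = 2x^2 + 1, Q(x) = x, R(x) = -1, and match powers of x.
Initial conditions: a_0 = -2, a_1 = -2.
Setting the coefficient of each power of x to zero and solving order by order (substituting the coefficients already found):
  x^0: 2 a_2 - a_0 = 0  ->  2 a_2 = a_0 = -2  ->  a_2 = -1
  x^1: 6 a_3 = 0  ->  a_3 = 0
  x^2: 12 a_4 + 5 a_2 = 0  ->  12 a_4 = -5 a_2 = 5  ->  a_4 = 5/12
  x^3: 20 a_5 + 14 a_3 = 0  ->  20 a_5 = -14 a_3 = 0  ->  a_5 = 0
Truncated series: y(x) = -2 - 2 x - x^2 + (5/12) x^4 + O(x^6).

a_0 = -2; a_1 = -2; a_2 = -1; a_3 = 0; a_4 = 5/12; a_5 = 0


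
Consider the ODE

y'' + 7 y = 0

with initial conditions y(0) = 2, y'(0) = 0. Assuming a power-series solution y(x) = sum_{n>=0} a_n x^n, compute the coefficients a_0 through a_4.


Ansatz: y(x) = sum_{n>=0} a_n x^n, so y'(x) = sum_{n>=1} n a_n x^(n-1) and y''(x) = sum_{n>=2} n(n-1) a_n x^(n-2).
Substitute into P(x) y'' + Q(x) y' + R(x) y = 0 with P(x) = 1, Q(x) = 0, R(x) = 7, and match powers of x.
Initial conditions: a_0 = 2, a_1 = 0.
Setting the coefficient of each power of x to zero and solving order by order (substituting the coefficients already found):
  x^0: 2 a_2 + 7 a_0 = 0  ->  2 a_2 = -7 a_0 = -14  ->  a_2 = -7
  x^1: 6 a_3 + 7 a_1 = 0  ->  6 a_3 = -7 a_1 = 0  ->  a_3 = 0
  x^2: 12 a_4 + 7 a_2 = 0  ->  12 a_4 = -7 a_2 = 49  ->  a_4 = 49/12
Truncated series: y(x) = 2 - 7 x^2 + (49/12) x^4 + O(x^5).

a_0 = 2; a_1 = 0; a_2 = -7; a_3 = 0; a_4 = 49/12


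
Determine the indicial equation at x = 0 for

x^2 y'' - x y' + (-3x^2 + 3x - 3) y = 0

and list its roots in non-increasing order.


Divide by x^2 to reach normal form y'' + P_1(x) y' + P_2(x) y = 0 with P_1(x) = -1/x and P_2(x) = -3 + 3/x - 3/x^2.
x = 0 is a singular point because the y'-coefficient -1/x has a pole at x = 0 and the y-coefficient -3 + 3/x - 3/x^2 has a pole at x = 0.
It is a regular singular point because x P_1(x) = p(x) = -1 and x^2 P_2(x) = q(x) = -3x^2 + 3x - 3 are polynomials, hence analytic at x = 0.
p(0) = -1,  q(0) = -3.
Indicial equation: r(r-1) + p(0) r + q(0) = 0, i.e. r^2 + (p(0) - 1) r + q(0) = 0, i.e. r^2 - 2 r - 3 = 0.
Discriminant: (-2)^2 - 4(-3) = 16, so r = (2 ± 4)/2.
Solving: r_1 = 3, r_2 = -1.

indicial: r^2 - 2 r - 3 = 0; roots r_1 = 3, r_2 = -1


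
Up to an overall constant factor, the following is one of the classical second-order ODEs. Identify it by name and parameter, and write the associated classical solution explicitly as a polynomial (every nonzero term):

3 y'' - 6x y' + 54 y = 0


All three coefficients share the factor 3; dividing through by 3 gives  y'' - 2x y' + 18 y = 0.
This matches the Hermite equation y'' - 2x y' + 2n y = 0 with 2n = 18, so n = 9; the polynomial solution is H_9(x).
With y = sum_k a_k x^k, matching x^k gives (k+2)(k+1) a_{k+2} = 2(k - n) a_k = 2(k - 9) a_k. The right side vanishes at k = 9, so the series with the parity of 9 terminates at degree 9.
Standard normalization: leading coefficient of H_n is 2^n, so a_9 = 2^9 = 512. Work downward with a_k = (k+1)(k+2) a_{k+2} / (2(k - n)):
  a_7 = (8)(9)(512) / (2(7 - 9)) = 36864/(-4) = -9216
  a_5 = (6)(7)(-9216) / (2(5 - 9)) = -387072/(-8) = 48384
  a_3 = (4)(5)(48384) / (2(3 - 9)) = 967680/(-12) = -80640
  a_1 = (2)(3)(-80640) / (2(1 - 9)) = -483840/(-16) = 30240
Hence H_9(x) = 512 x^9 - 9216 x^7 + 48384 x^5 - 80640 x^3 + 30240 x.

H_9(x); series = 512 x^9 - 9216 x^7 + 48384 x^5 - 80640 x^3 + 30240 x


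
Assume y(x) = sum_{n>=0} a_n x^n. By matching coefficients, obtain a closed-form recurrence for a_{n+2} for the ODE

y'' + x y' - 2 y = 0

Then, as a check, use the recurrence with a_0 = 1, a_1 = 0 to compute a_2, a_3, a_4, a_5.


Substitute y = sum_n a_n x^n.
y''(x) has coefficient (n+2)(n+1) a_{n+2} at x^n;
x y'(x) has coefficient n a_n at x^n (shift);
-2 y(x) has coefficient -2 a_n at x^n.
Matching x^n: (n+2)(n+1) a_{n+2} + (n - 2) a_n = 0.
Thus a_{n+2} = (-n + 2) / ((n+1)(n+2)) * a_n.

Check with a_0 = 1, a_1 = 0 (apply the recurrence for n = 0, 1, 2, 3): a_0 = 1, a_1 = 0, a_2 = 1, a_3 = 0, a_4 = 0, a_5 = 0.

a_(n+2) = (-n + 2) / ((n+1)(n+2)) * a_n; check: a_0 = 1, a_1 = 0, a_2 = 1, a_3 = 0, a_4 = 0, a_5 = 0


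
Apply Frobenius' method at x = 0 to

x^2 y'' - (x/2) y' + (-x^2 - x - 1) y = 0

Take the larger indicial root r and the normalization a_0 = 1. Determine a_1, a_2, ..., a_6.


Write in Frobenius form y'' + (p(x)/x) y' + (q(x)/x^2) y = 0:
  p(x) = -1/2,  q(x) = -x^2 - x - 1.
Indicial equation: r(r-1) + (-1/2) r + (-1) = 0 -> roots r_1 = 2, r_2 = -1/2.
Take r = r_1 = 2. Let y(x) = x^r sum_{n>=0} a_n x^n with a_0 = 1.
Substitute y = x^r sum a_n x^n and match x^{r+n}. The recurrence is
  D(n) a_n - 1 a_{n-1} - 1 a_{n-2} = 0,  where D(n) = (r+n)(r+n-1) + (-1/2)(r+n) + (-1).
  a_n = [1 a_{n-1} + 1 a_{n-2}] / D(n).
Since the indicial polynomial factors as (r - r_1)(r - r_2), D(n) = (r_1 + n - r_1)(r_1 + n - r_2) = n(n + 5/2).
Evaluating step by step (a_0 = 1):
  n = 1: D(1) = 1(1 + 5/2) = 7/2; numerator = 1(1) = 1; a_1 = (1)/(7/2) = 2/7
  n = 2: D(2) = 2(2 + 5/2) = 9; numerator = 1(2/7) + 1(1) = 9/7; a_2 = (9/7)/(9) = 1/7
  n = 3: D(3) = 3(3 + 5/2) = 33/2; numerator = 1(1/7) + 1(2/7) = 3/7; a_3 = (3/7)/(33/2) = 2/77
  n = 4: D(4) = 4(4 + 5/2) = 26; numerator = 1(2/77) + 1(1/7) = 13/77; a_4 = (13/77)/(26) = 1/154
  n = 5: D(5) = 5(5 + 5/2) = 75/2; numerator = 1(1/154) + 1(2/77) = 5/154; a_5 = (5/154)/(75/2) = 1/1155
  n = 6: D(6) = 6(6 + 5/2) = 51; numerator = 1(1/1155) + 1(1/154) = 17/2310; a_6 = (17/2310)/(51) = 1/6930

r = 2; a_0 = 1; a_1 = 2/7; a_2 = 1/7; a_3 = 2/77; a_4 = 1/154; a_5 = 1/1155; a_6 = 1/6930
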